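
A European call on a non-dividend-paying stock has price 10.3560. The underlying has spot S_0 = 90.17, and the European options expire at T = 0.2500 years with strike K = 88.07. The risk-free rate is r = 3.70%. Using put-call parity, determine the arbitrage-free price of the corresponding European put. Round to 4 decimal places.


Put-call parity: C - P = S_0 * exp(-qT) - K * exp(-rT).
S_0 * exp(-qT) = 90.1700 * 1.00000000 = 90.17000000
K * exp(-rT) = 88.0700 * 0.99079265 = 87.25910865
P = C - S*exp(-qT) + K*exp(-rT)
P = 10.3560 - 90.17000000 + 87.25910865 = 7.4451

Answer: Put price = 7.4451


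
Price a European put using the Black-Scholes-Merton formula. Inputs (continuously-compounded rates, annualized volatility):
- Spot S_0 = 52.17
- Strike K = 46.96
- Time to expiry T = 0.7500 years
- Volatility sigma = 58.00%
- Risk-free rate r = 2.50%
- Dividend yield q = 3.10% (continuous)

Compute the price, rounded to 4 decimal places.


d1 = (ln(S/K) + (r - q + 0.5*sigma^2) * T) / (sigma * sqrt(T)) = 0.45165005
d2 = d1 - sigma * sqrt(T) = -0.05064468
exp(-rT) = 0.98142469; exp(-qT) = 0.97701820
P = K * exp(-rT) * N(-d2) - S_0 * exp(-qT) * N(-d1)
N(-d1) = 0.32576055; N(-d2) = 0.52019567
P = 46.9600 * 0.98142469 * 0.52019567 - 52.1700 * 0.97701820 * 0.32576055 = 7.3703

Answer: Price = 7.3703


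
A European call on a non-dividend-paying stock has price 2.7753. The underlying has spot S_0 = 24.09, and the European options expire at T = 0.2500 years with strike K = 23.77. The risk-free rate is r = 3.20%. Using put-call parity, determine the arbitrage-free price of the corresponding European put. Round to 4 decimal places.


Put-call parity: C - P = S_0 * exp(-qT) - K * exp(-rT).
S_0 * exp(-qT) = 24.0900 * 1.00000000 = 24.09000000
K * exp(-rT) = 23.7700 * 0.99203191 = 23.58059862
P = C - S*exp(-qT) + K*exp(-rT)
P = 2.7753 - 24.09000000 + 23.58059862 = 2.2659

Answer: Put price = 2.2659


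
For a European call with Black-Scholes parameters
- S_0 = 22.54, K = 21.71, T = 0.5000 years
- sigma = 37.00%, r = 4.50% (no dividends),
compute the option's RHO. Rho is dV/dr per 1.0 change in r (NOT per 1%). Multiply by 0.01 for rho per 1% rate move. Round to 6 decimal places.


d1 = 0.3602174887; d2 = 0.0985879797
phi(d1) = 0.3738813220; exp(-qT) = 1.0000000000; exp(-rT) = 0.9777512372
N(d2) = 0.5392672928
Rho = K*T*exp(-rT)*N(d2) = 21.7100 * 0.5000 * 0.9777512372 * 0.5392672928 = 5.723508

Answer: Rho = 5.723508


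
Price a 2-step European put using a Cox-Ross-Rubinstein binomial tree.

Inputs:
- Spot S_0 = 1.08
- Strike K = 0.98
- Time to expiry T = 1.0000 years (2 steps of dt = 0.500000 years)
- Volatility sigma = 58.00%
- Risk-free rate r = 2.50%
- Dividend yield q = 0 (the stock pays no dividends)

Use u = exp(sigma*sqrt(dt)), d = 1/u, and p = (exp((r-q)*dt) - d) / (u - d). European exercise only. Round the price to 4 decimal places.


Answer: Price = V(0,0) = 0.1691

Derivation:
dt = T/N = 0.500000
u = exp(sigma*sqrt(dt)) = 1.507002; d = 1/u = 0.663569
p = (exp((r-q)*dt) - d) / (u - d) = 0.413796
Discount per step: exp(-r*dt) = 0.987578
Stock lattice S(k, i) with i counting down-moves:
  k=0: S(0,0) = 1.0800
  k=1: S(1,0) = 1.6276; S(1,1) = 0.7167
  k=2: S(2,0) = 2.4527; S(2,1) = 1.0800; S(2,2) = 0.4756
Terminal payoffs V(N, i) = max(K - S_T, 0):
  V(2,0) = 0.000000; V(2,1) = 0.000000; V(2,2) = 0.504450
Backward induction: V(k, i) = exp(-r*dt) * [p * V(k+1, i) + (1-p) * V(k+1, i+1)].
  V(1,0) = exp(-r*dt) * [p*0.000000 + (1-p)*0.000000] = 0.000000
  V(1,1) = exp(-r*dt) * [p*0.000000 + (1-p)*0.504450] = 0.292037
  V(0,0) = exp(-r*dt) * [p*0.000000 + (1-p)*0.292037] = 0.169067


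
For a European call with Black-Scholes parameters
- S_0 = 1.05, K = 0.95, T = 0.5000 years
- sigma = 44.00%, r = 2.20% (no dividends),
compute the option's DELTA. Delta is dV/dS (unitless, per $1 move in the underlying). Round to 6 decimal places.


Answer: Delta = 0.695884

Derivation:
d1 = 0.5125992501; d2 = 0.2014722664
phi(d1) = 0.3498266514; exp(-qT) = 1.0000000000; exp(-rT) = 0.9890602788
N(d1) = 0.6958841611
Delta = exp(-qT) * N(d1) = 1.0000000000 * 0.6958841611 = 0.695884


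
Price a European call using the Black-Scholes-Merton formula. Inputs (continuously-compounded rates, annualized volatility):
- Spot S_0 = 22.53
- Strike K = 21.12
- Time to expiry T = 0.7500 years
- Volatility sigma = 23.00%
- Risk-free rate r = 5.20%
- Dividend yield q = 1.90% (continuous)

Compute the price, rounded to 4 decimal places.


Answer: Price = 2.8026

Derivation:
d1 = (ln(S/K) + (r - q + 0.5*sigma^2) * T) / (sigma * sqrt(T)) = 0.54830601
d2 = d1 - sigma * sqrt(T) = 0.34912017
exp(-rT) = 0.96175071; exp(-qT) = 0.98585105
C = S_0 * exp(-qT) * N(d1) - K * exp(-rT) * N(d2)
N(d1) = 0.70825910; N(d2) = 0.63650045
C = 22.5300 * 0.98585105 * 0.70825910 - 21.1200 * 0.96175071 * 0.63650045 = 2.8026


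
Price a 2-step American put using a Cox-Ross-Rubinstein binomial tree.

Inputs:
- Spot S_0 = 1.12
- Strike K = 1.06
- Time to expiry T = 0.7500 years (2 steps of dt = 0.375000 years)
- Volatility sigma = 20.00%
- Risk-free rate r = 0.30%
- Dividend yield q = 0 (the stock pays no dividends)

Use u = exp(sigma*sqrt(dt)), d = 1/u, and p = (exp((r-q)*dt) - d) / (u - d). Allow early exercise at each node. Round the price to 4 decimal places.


dt = T/N = 0.375000
u = exp(sigma*sqrt(dt)) = 1.130290; d = 1/u = 0.884728
p = (exp((r-q)*dt) - d) / (u - d) = 0.474004
Discount per step: exp(-r*dt) = 0.998876
Stock lattice S(k, i) with i counting down-moves:
  k=0: S(0,0) = 1.1200
  k=1: S(1,0) = 1.2659; S(1,1) = 0.9909
  k=2: S(2,0) = 1.4309; S(2,1) = 1.1200; S(2,2) = 0.8767
Terminal payoffs V(N, i) = max(K - S_T, 0):
  V(2,0) = 0.000000; V(2,1) = 0.000000; V(2,2) = 0.183326
Backward induction: V(k, i) = exp(-r*dt) * [p * V(k+1, i) + (1-p) * V(k+1, i+1)]; then take max(V_cont, immediate exercise) for American.
  V(1,0) = exp(-r*dt) * [p*0.000000 + (1-p)*0.000000] = 0.000000; exercise = 0.000000; V(1,0) = max -> 0.000000
  V(1,1) = exp(-r*dt) * [p*0.000000 + (1-p)*0.183326] = 0.096321; exercise = 0.069104; V(1,1) = max -> 0.096321
  V(0,0) = exp(-r*dt) * [p*0.000000 + (1-p)*0.096321] = 0.050607; exercise = 0.000000; V(0,0) = max -> 0.050607

Answer: Price = V(0,0) = 0.0506


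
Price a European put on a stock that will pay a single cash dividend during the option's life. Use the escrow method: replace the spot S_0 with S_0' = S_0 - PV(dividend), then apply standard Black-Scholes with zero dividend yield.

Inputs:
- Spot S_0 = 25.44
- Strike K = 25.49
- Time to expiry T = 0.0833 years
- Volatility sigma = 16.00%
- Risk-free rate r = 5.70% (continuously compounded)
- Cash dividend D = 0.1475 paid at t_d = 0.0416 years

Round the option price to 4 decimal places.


PV(D) = D * exp(-r * t_d) = 0.1475 * 0.99763161 = 0.14715066
S_0' = S_0 - PV(D) = 25.4400 - 0.14715066 = 25.29284934
d1 = (ln(S_0'/K) + (r + sigma^2/2)*T) / (sigma*sqrt(T)) = -0.04223059
d2 = d1 - sigma*sqrt(T) = -0.08840938
exp(-rT) = 0.99526315
N(-d1) = 0.51684256; N(-d2) = 0.53522435
P = K * exp(-rT) * N(-d2) - S_0' * N(-d1) = 25.4900 * 0.99526315 * 0.53522435 - 25.29284934 * 0.51684256 = 0.5058

Answer: Price = 0.5058


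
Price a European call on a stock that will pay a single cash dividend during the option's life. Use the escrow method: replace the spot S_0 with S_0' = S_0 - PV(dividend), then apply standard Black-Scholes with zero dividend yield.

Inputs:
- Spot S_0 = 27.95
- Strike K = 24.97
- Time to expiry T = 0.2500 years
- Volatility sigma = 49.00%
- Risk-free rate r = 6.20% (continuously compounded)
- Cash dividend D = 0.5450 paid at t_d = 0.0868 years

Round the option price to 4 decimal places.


Answer: Price = 4.1893

Derivation:
PV(D) = D * exp(-r * t_d) = 0.5450 * 0.99463285 = 0.54207491
S_0' = S_0 - PV(D) = 27.9500 - 0.54207491 = 27.40792509
d1 = (ln(S_0'/K) + (r + sigma^2/2)*T) / (sigma*sqrt(T)) = 0.56599838
d2 = d1 - sigma*sqrt(T) = 0.32099838
exp(-rT) = 0.98461951
N(d1) = 0.71430256; N(d2) = 0.62589419
C = S_0' * N(d1) - K * exp(-rT) * N(d2) = 27.40792509 * 0.71430256 - 24.9700 * 0.98461951 * 0.62589419 = 4.1893


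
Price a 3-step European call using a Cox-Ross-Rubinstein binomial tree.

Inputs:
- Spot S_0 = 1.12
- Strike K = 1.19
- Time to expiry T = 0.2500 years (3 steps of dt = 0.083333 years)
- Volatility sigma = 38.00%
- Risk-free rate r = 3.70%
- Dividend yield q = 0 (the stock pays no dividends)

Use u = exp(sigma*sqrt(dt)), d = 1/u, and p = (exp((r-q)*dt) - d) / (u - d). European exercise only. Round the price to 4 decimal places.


dt = T/N = 0.083333
u = exp(sigma*sqrt(dt)) = 1.115939; d = 1/u = 0.896106
p = (exp((r-q)*dt) - d) / (u - d) = 0.486651
Discount per step: exp(-r*dt) = 0.996921
Stock lattice S(k, i) with i counting down-moves:
  k=0: S(0,0) = 1.1200
  k=1: S(1,0) = 1.2499; S(1,1) = 1.0036
  k=2: S(2,0) = 1.3948; S(2,1) = 1.1200; S(2,2) = 0.8994
  k=3: S(3,0) = 1.5565; S(3,1) = 1.2499; S(3,2) = 1.0036; S(3,3) = 0.8059
Terminal payoffs V(N, i) = max(S_T - K, 0):
  V(3,0) = 0.366467; V(3,1) = 0.059852; V(3,2) = 0.000000; V(3,3) = 0.000000
Backward induction: V(k, i) = exp(-r*dt) * [p * V(k+1, i) + (1-p) * V(k+1, i+1)].
  V(2,0) = exp(-r*dt) * [p*0.366467 + (1-p)*0.059852] = 0.208423
  V(2,1) = exp(-r*dt) * [p*0.059852 + (1-p)*0.000000] = 0.029037
  V(2,2) = exp(-r*dt) * [p*0.000000 + (1-p)*0.000000] = 0.000000
  V(1,0) = exp(-r*dt) * [p*0.208423 + (1-p)*0.029037] = 0.115977
  V(1,1) = exp(-r*dt) * [p*0.029037 + (1-p)*0.000000] = 0.014088
  V(0,0) = exp(-r*dt) * [p*0.115977 + (1-p)*0.014088] = 0.063476

Answer: Price = V(0,0) = 0.0635


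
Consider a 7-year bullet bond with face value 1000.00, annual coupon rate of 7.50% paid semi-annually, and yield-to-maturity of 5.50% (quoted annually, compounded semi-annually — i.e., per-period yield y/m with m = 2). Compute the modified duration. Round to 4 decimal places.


Answer: Modified duration = 5.5074

Derivation:
Coupon per period c = face * coupon_rate / m = 37.500000
Periods per year m = 2; per-period yield y/m = 0.027500
Number of cashflows N = 14
Cashflows (t years, CF_t, discount factor 1/(1+y/m)^(m*t), PV):
  t = 0.5000: CF_t = 37.500000, DF = 0.973236, PV = 36.496350
  t = 1.0000: CF_t = 37.500000, DF = 0.947188, PV = 35.519562
  t = 1.5000: CF_t = 37.500000, DF = 0.921838, PV = 34.568917
  t = 2.0000: CF_t = 37.500000, DF = 0.897166, PV = 33.643715
  t = 2.5000: CF_t = 37.500000, DF = 0.873154, PV = 32.743275
  t = 3.0000: CF_t = 37.500000, DF = 0.849785, PV = 31.866934
  t = 3.5000: CF_t = 37.500000, DF = 0.827041, PV = 31.014048
  t = 4.0000: CF_t = 37.500000, DF = 0.804906, PV = 30.183988
  t = 4.5000: CF_t = 37.500000, DF = 0.783364, PV = 29.376144
  t = 5.0000: CF_t = 37.500000, DF = 0.762398, PV = 28.589921
  t = 5.5000: CF_t = 37.500000, DF = 0.741993, PV = 27.824741
  t = 6.0000: CF_t = 37.500000, DF = 0.722134, PV = 27.080040
  t = 6.5000: CF_t = 37.500000, DF = 0.702807, PV = 26.355270
  t = 7.0000: CF_t = 1037.500000, DF = 0.683997, PV = 709.647174
Price P = sum_t PV_t = 1114.910081
First compute Macaulay numerator sum_t t * PV_t:
  t * PV_t at t = 0.5000: 18.248175
  t * PV_t at t = 1.0000: 35.519562
  t * PV_t at t = 1.5000: 51.853376
  t * PV_t at t = 2.0000: 67.287430
  t * PV_t at t = 2.5000: 81.858187
  t * PV_t at t = 3.0000: 95.600803
  t * PV_t at t = 3.5000: 108.549168
  t * PV_t at t = 4.0000: 120.735953
  t * PV_t at t = 4.5000: 132.192649
  t * PV_t at t = 5.0000: 142.949607
  t * PV_t at t = 5.5000: 153.036076
  t * PV_t at t = 6.0000: 162.480240
  t * PV_t at t = 6.5000: 171.309255
  t * PV_t at t = 7.0000: 4967.530219
Macaulay duration D = 6309.150701 / 1114.910081 = 5.658887
Modified duration = D / (1 + y/m) = 5.658887 / (1 + 0.027500) = 5.507433


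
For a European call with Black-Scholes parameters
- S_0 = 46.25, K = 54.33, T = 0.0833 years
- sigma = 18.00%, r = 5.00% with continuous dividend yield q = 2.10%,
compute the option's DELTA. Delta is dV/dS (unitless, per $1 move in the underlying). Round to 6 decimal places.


Answer: Delta = 0.001233

Derivation:
d1 = -3.0268818779; d2 = -3.0788330088
phi(d1) = 0.0040869942; exp(-qT) = 0.9982522291; exp(-rT) = 0.9958436616
N(d1) = 0.0012354525
Delta = exp(-qT) * N(d1) = 0.9982522291 * 0.0012354525 = 0.001233


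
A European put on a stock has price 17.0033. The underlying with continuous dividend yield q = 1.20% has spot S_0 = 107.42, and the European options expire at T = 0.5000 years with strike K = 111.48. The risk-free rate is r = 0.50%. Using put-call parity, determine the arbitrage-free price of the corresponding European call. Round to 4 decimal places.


Answer: Call price = 12.5791

Derivation:
Put-call parity: C - P = S_0 * exp(-qT) - K * exp(-rT).
S_0 * exp(-qT) = 107.4200 * 0.99401796 = 106.77740970
K * exp(-rT) = 111.4800 * 0.99750312 = 111.20164808
C = P + S*exp(-qT) - K*exp(-rT)
C = 17.0033 + 106.77740970 - 111.20164808 = 12.5791


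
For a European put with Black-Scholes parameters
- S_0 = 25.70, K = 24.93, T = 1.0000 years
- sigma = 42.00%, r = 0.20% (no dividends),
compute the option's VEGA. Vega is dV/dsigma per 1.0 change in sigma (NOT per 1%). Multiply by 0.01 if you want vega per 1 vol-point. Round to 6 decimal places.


d1 = 0.2871883199; d2 = -0.1328116801
phi(d1) = 0.3828250821; exp(-qT) = 1.0000000000; exp(-rT) = 0.9980019987
Vega = S * exp(-qT) * phi(d1) * sqrt(T) = 25.7000 * 1.0000000000 * 0.3828250821 * 1.0000000000 = 9.838605

Answer: Vega = 9.838605


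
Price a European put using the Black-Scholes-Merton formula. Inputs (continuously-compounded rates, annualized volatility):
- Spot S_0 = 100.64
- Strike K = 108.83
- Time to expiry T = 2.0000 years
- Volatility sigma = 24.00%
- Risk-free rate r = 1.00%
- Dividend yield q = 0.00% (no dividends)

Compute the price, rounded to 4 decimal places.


Answer: Price = 17.1893

Derivation:
d1 = (ln(S/K) + (r - q + 0.5*sigma^2) * T) / (sigma * sqrt(T)) = -0.00187748
d2 = d1 - sigma * sqrt(T) = -0.34128874
exp(-rT) = 0.98019867; exp(-qT) = 1.00000000
P = K * exp(-rT) * N(-d2) - S_0 * exp(-qT) * N(-d1)
N(-d1) = 0.50074901; N(-d2) = 0.63355689
P = 108.8300 * 0.98019867 * 0.63355689 - 100.6400 * 1.00000000 * 0.50074901 = 17.1893


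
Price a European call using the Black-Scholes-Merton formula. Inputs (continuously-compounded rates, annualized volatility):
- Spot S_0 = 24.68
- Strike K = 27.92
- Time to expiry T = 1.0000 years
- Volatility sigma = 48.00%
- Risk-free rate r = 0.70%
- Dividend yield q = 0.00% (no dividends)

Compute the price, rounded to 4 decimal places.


Answer: Price = 3.5895

Derivation:
d1 = (ln(S/K) + (r - q + 0.5*sigma^2) * T) / (sigma * sqrt(T)) = -0.00239600
d2 = d1 - sigma * sqrt(T) = -0.48239600
exp(-rT) = 0.99302444; exp(-qT) = 1.00000000
C = S_0 * exp(-qT) * N(d1) - K * exp(-rT) * N(d2)
N(d1) = 0.49904414; N(d2) = 0.31476233
C = 24.6800 * 1.00000000 * 0.49904414 - 27.9200 * 0.99302444 * 0.31476233 = 3.5895


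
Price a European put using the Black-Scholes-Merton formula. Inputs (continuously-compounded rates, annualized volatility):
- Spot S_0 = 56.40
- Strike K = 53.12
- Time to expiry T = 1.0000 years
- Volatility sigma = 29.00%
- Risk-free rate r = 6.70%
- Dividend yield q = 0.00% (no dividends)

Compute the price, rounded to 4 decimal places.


Answer: Price = 3.3250

Derivation:
d1 = (ln(S/K) + (r - q + 0.5*sigma^2) * T) / (sigma * sqrt(T)) = 0.58264018
d2 = d1 - sigma * sqrt(T) = 0.29264018
exp(-rT) = 0.93519520; exp(-qT) = 1.00000000
P = K * exp(-rT) * N(-d2) - S_0 * exp(-qT) * N(-d1)
N(-d1) = 0.28006777; N(-d2) = 0.38489860
P = 53.1200 * 0.93519520 * 0.38489860 - 56.4000 * 1.00000000 * 0.28006777 = 3.3250


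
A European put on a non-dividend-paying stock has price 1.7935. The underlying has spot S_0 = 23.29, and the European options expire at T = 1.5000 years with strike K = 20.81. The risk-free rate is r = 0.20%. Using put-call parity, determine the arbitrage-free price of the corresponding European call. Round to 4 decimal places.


Put-call parity: C - P = S_0 * exp(-qT) - K * exp(-rT).
S_0 * exp(-qT) = 23.2900 * 1.00000000 = 23.29000000
K * exp(-rT) = 20.8100 * 0.99700450 = 20.74766355
C = P + S*exp(-qT) - K*exp(-rT)
C = 1.7935 + 23.29000000 - 20.74766355 = 4.3358

Answer: Call price = 4.3358


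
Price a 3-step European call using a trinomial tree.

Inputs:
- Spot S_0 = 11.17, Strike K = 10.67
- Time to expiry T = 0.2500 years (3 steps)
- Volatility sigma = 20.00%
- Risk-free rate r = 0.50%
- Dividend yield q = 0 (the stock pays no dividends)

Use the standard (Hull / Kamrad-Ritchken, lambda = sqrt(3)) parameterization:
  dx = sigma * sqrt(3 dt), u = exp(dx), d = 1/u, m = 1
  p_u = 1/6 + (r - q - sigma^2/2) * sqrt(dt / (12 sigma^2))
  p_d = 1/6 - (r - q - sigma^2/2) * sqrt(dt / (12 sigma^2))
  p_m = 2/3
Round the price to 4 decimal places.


dt = T/N = 0.083333; dx = sigma*sqrt(3*dt) = 0.100000
u = exp(dx) = 1.105171; d = 1/u = 0.904837
p_u = 0.160417, p_m = 0.666667, p_d = 0.172917
Discount per step: exp(-r*dt) = 0.999583
Stock lattice S(k, j) with j the centered position index:
  k=0: S(0,+0) = 11.1700
  k=1: S(1,-1) = 10.1070; S(1,+0) = 11.1700; S(1,+1) = 12.3448
  k=2: S(2,-2) = 9.1452; S(2,-1) = 10.1070; S(2,+0) = 11.1700; S(2,+1) = 12.3448; S(2,+2) = 13.6431
  k=3: S(3,-3) = 8.2749; S(3,-2) = 9.1452; S(3,-1) = 10.1070; S(3,+0) = 11.1700; S(3,+1) = 12.3448; S(3,+2) = 13.6431; S(3,+3) = 15.0779
Terminal payoffs V(N, j) = max(S_T - K, 0):
  V(3,-3) = 0.000000; V(3,-2) = 0.000000; V(3,-1) = 0.000000; V(3,+0) = 0.500000; V(3,+1) = 1.674759; V(3,+2) = 2.973069; V(3,+3) = 4.407923
Backward induction: V(k, j) = exp(-r*dt) * [p_u * V(k+1, j+1) + p_m * V(k+1, j) + p_d * V(k+1, j-1)]
  V(2,-2) = exp(-r*dt) * [p_u*0.000000 + p_m*0.000000 + p_d*0.000000] = 0.000000
  V(2,-1) = exp(-r*dt) * [p_u*0.500000 + p_m*0.000000 + p_d*0.000000] = 0.080175
  V(2,+0) = exp(-r*dt) * [p_u*1.674759 + p_m*0.500000 + p_d*0.000000] = 0.601742
  V(2,+1) = exp(-r*dt) * [p_u*2.973069 + p_m*1.674759 + p_d*0.500000] = 1.679194
  V(2,+2) = exp(-r*dt) * [p_u*4.407923 + p_m*2.973069 + p_d*1.674759] = 2.977503
  V(1,-1) = exp(-r*dt) * [p_u*0.601742 + p_m*0.080175 + p_d*0.000000] = 0.149917
  V(1,+0) = exp(-r*dt) * [p_u*1.679194 + p_m*0.601742 + p_d*0.080175] = 0.684110
  V(1,+1) = exp(-r*dt) * [p_u*2.977503 + p_m*1.679194 + p_d*0.601742] = 1.700447
  V(0,+0) = exp(-r*dt) * [p_u*1.700447 + p_m*0.684110 + p_d*0.149917] = 0.754462

Answer: Price = V(0,0) = 0.7545


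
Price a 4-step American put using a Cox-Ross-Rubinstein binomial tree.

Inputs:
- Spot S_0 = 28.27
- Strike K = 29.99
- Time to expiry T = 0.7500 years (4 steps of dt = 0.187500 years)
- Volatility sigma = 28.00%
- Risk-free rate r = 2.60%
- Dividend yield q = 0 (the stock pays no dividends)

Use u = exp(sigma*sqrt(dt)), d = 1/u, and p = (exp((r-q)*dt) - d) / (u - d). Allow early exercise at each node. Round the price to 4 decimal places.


Answer: Price = V(0,0) = 3.5716

Derivation:
dt = T/N = 0.187500
u = exp(sigma*sqrt(dt)) = 1.128900; d = 1/u = 0.885818
p = (exp((r-q)*dt) - d) / (u - d) = 0.489830
Discount per step: exp(-r*dt) = 0.995137
Stock lattice S(k, i) with i counting down-moves:
  k=0: S(0,0) = 28.2700
  k=1: S(1,0) = 31.9140; S(1,1) = 25.0421
  k=2: S(2,0) = 36.0277; S(2,1) = 28.2700; S(2,2) = 22.1827
  k=3: S(3,0) = 40.6717; S(3,1) = 31.9140; S(3,2) = 25.0421; S(3,3) = 19.6499
  k=4: S(4,0) = 45.9142; S(4,1) = 36.0277; S(4,2) = 28.2700; S(4,3) = 22.1827; S(4,4) = 17.4062
Terminal payoffs V(N, i) = max(K - S_T, 0):
  V(4,0) = 0.000000; V(4,1) = 0.000000; V(4,2) = 1.720000; V(4,3) = 7.807270; V(4,4) = 12.583792
Backward induction: V(k, i) = exp(-r*dt) * [p * V(k+1, i) + (1-p) * V(k+1, i+1)]; then take max(V_cont, immediate exercise) for American.
  V(3,0) = exp(-r*dt) * [p*0.000000 + (1-p)*0.000000] = 0.000000; exercise = 0.000000; V(3,0) = max -> 0.000000
  V(3,1) = exp(-r*dt) * [p*0.000000 + (1-p)*1.720000] = 0.873225; exercise = 0.000000; V(3,1) = max -> 0.873225
  V(3,2) = exp(-r*dt) * [p*1.720000 + (1-p)*7.807270] = 4.802074; exercise = 4.947920; V(3,2) = max -> 4.947920
  V(3,3) = exp(-r*dt) * [p*7.807270 + (1-p)*12.583792] = 10.194289; exercise = 10.340134; V(3,3) = max -> 10.340134
  V(2,0) = exp(-r*dt) * [p*0.000000 + (1-p)*0.873225] = 0.443326; exercise = 0.000000; V(2,0) = max -> 0.443326
  V(2,1) = exp(-r*dt) * [p*0.873225 + (1-p)*4.947920] = 2.937655; exercise = 1.720000; V(2,1) = max -> 2.937655
  V(2,2) = exp(-r*dt) * [p*4.947920 + (1-p)*10.340134] = 7.661425; exercise = 7.807270; V(2,2) = max -> 7.807270
  V(1,0) = exp(-r*dt) * [p*0.443326 + (1-p)*2.937655] = 1.707513; exercise = 0.000000; V(1,0) = max -> 1.707513
  V(1,1) = exp(-r*dt) * [p*2.937655 + (1-p)*7.807270] = 5.395618; exercise = 4.947920; V(1,1) = max -> 5.395618
  V(0,0) = exp(-r*dt) * [p*1.707513 + (1-p)*5.395618] = 3.571619; exercise = 1.720000; V(0,0) = max -> 3.571619


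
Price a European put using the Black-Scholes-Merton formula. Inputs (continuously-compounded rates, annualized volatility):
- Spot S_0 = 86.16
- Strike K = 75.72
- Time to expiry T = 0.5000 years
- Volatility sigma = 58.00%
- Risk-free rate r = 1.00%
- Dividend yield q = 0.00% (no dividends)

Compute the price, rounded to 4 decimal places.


d1 = (ln(S/K) + (r - q + 0.5*sigma^2) * T) / (sigma * sqrt(T)) = 0.53219223
d2 = d1 - sigma * sqrt(T) = 0.12207030
exp(-rT) = 0.99501248; exp(-qT) = 1.00000000
P = K * exp(-rT) * N(-d2) - S_0 * exp(-qT) * N(-d1)
N(-d1) = 0.29729643; N(-d2) = 0.45142167
P = 75.7200 * 0.99501248 * 0.45142167 - 86.1600 * 1.00000000 * 0.29729643 = 8.3961

Answer: Price = 8.3961


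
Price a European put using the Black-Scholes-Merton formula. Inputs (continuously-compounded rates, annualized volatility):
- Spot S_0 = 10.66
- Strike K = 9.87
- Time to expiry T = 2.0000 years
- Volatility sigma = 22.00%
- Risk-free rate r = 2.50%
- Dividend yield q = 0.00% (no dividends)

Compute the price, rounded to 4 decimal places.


d1 = (ln(S/K) + (r - q + 0.5*sigma^2) * T) / (sigma * sqrt(T)) = 0.56375234
d2 = d1 - sigma * sqrt(T) = 0.25262536
exp(-rT) = 0.95122942; exp(-qT) = 1.00000000
P = K * exp(-rT) * N(-d2) - S_0 * exp(-qT) * N(-d1)
N(-d1) = 0.28646135; N(-d2) = 0.40027887
P = 9.8700 * 0.95122942 * 0.40027887 - 10.6600 * 1.00000000 * 0.28646135 = 0.7044

Answer: Price = 0.7044


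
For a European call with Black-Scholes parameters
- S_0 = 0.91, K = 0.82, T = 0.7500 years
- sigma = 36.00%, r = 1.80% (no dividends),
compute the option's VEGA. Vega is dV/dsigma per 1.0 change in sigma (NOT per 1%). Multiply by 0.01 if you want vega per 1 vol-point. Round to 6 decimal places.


Answer: Vega = 0.272736

Derivation:
d1 = 0.5332158802; d2 = 0.2214467348
phi(d1) = 0.3460755689; exp(-qT) = 1.0000000000; exp(-rT) = 0.9865907163
Vega = S * exp(-qT) * phi(d1) * sqrt(T) = 0.9100 * 1.0000000000 * 0.3460755689 * 0.8660254038 = 0.272736


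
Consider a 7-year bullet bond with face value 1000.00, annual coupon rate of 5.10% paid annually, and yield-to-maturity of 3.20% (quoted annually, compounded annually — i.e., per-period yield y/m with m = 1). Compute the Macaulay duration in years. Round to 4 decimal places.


Coupon per period c = face * coupon_rate / m = 51.000000
Periods per year m = 1; per-period yield y/m = 0.032000
Number of cashflows N = 7
Cashflows (t years, CF_t, discount factor 1/(1+y/m)^(m*t), PV):
  t = 1.0000: CF_t = 51.000000, DF = 0.968992, PV = 49.418605
  t = 2.0000: CF_t = 51.000000, DF = 0.938946, PV = 47.886245
  t = 3.0000: CF_t = 51.000000, DF = 0.909831, PV = 46.401400
  t = 4.0000: CF_t = 51.000000, DF = 0.881620, PV = 44.962597
  t = 5.0000: CF_t = 51.000000, DF = 0.854283, PV = 43.568408
  t = 6.0000: CF_t = 51.000000, DF = 0.827793, PV = 42.217449
  t = 7.0000: CF_t = 1051.000000, DF = 0.802125, PV = 843.033504
Price P = sum_t PV_t = 1117.488208
Macaulay numerator sum_t t * PV_t:
  t * PV_t at t = 1.0000: 49.418605
  t * PV_t at t = 2.0000: 95.772490
  t * PV_t at t = 3.0000: 139.204200
  t * PV_t at t = 4.0000: 179.850388
  t * PV_t at t = 5.0000: 217.842039
  t * PV_t at t = 6.0000: 253.304697
  t * PV_t at t = 7.0000: 5901.234531
Macaulay duration D = (sum_t t * PV_t) / P = 6836.626949 / 1117.488208 = 6.117852

Answer: Macaulay duration = 6.1179 years


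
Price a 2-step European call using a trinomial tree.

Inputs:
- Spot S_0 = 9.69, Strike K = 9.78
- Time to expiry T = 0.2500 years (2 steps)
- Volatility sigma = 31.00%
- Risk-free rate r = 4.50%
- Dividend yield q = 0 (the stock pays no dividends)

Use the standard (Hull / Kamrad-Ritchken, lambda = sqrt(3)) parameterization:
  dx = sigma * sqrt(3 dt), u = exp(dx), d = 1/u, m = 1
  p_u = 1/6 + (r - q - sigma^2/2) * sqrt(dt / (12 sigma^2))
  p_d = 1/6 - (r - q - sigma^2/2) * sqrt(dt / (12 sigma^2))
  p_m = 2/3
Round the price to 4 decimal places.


Answer: Price = V(0,0) = 0.5418

Derivation:
dt = T/N = 0.125000; dx = sigma*sqrt(3*dt) = 0.189835
u = exp(dx) = 1.209051; d = 1/u = 0.827095
p_u = 0.165663, p_m = 0.666667, p_d = 0.167671
Discount per step: exp(-r*dt) = 0.994391
Stock lattice S(k, j) with j the centered position index:
  k=0: S(0,+0) = 9.6900
  k=1: S(1,-1) = 8.0146; S(1,+0) = 9.6900; S(1,+1) = 11.7157
  k=2: S(2,-2) = 6.6288; S(2,-1) = 8.0146; S(2,+0) = 9.6900; S(2,+1) = 11.7157; S(2,+2) = 14.1649
Terminal payoffs V(N, j) = max(S_T - K, 0):
  V(2,-2) = 0.000000; V(2,-1) = 0.000000; V(2,+0) = 0.000000; V(2,+1) = 1.935701; V(2,+2) = 4.384875
Backward induction: V(k, j) = exp(-r*dt) * [p_u * V(k+1, j+1) + p_m * V(k+1, j) + p_d * V(k+1, j-1)]
  V(1,-1) = exp(-r*dt) * [p_u*0.000000 + p_m*0.000000 + p_d*0.000000] = 0.000000
  V(1,+0) = exp(-r*dt) * [p_u*1.935701 + p_m*0.000000 + p_d*0.000000] = 0.318874
  V(1,+1) = exp(-r*dt) * [p_u*4.384875 + p_m*1.935701 + p_d*0.000000] = 2.005563
  V(0,+0) = exp(-r*dt) * [p_u*2.005563 + p_m*0.318874 + p_d*0.000000] = 0.541773


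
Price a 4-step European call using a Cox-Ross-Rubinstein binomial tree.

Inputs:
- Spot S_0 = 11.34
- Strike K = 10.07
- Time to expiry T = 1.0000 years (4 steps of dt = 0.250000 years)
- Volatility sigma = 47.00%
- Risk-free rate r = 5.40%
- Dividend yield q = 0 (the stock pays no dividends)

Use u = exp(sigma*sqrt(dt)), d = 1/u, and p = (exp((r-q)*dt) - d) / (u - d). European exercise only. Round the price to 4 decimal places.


Answer: Price = V(0,0) = 3.0109

Derivation:
dt = T/N = 0.250000
u = exp(sigma*sqrt(dt)) = 1.264909; d = 1/u = 0.790571
p = (exp((r-q)*dt) - d) / (u - d) = 0.470173
Discount per step: exp(-r*dt) = 0.986591
Stock lattice S(k, i) with i counting down-moves:
  k=0: S(0,0) = 11.3400
  k=1: S(1,0) = 14.3441; S(1,1) = 8.9651
  k=2: S(2,0) = 18.1439; S(2,1) = 11.3400; S(2,2) = 7.0875
  k=3: S(3,0) = 22.9504; S(3,1) = 14.3441; S(3,2) = 8.9651; S(3,3) = 5.6032
  k=4: S(4,0) = 29.0302; S(4,1) = 18.1439; S(4,2) = 11.3400; S(4,3) = 7.0875; S(4,4) = 4.4297
Terminal payoffs V(N, i) = max(S_T - K, 0):
  V(4,0) = 18.960189; V(4,1) = 8.073934; V(4,2) = 1.270000; V(4,3) = 0.000000; V(4,4) = 0.000000
Backward induction: V(k, i) = exp(-r*dt) * [p * V(k+1, i) + (1-p) * V(k+1, i+1)].
  V(3,0) = exp(-r*dt) * [p*18.960189 + (1-p)*8.073934] = 13.015453
  V(3,1) = exp(-r*dt) * [p*8.073934 + (1-p)*1.270000] = 4.409097
  V(3,2) = exp(-r*dt) * [p*1.270000 + (1-p)*0.000000] = 0.589112
  V(3,3) = exp(-r*dt) * [p*0.000000 + (1-p)*0.000000] = 0.000000
  V(2,0) = exp(-r*dt) * [p*13.015453 + (1-p)*4.409097] = 8.342186
  V(2,1) = exp(-r*dt) * [p*4.409097 + (1-p)*0.589112] = 2.353181
  V(2,2) = exp(-r*dt) * [p*0.589112 + (1-p)*0.000000] = 0.273270
  V(1,0) = exp(-r*dt) * [p*8.342186 + (1-p)*2.353181] = 5.099734
  V(1,1) = exp(-r*dt) * [p*2.353181 + (1-p)*0.273270] = 1.234410
  V(0,0) = exp(-r*dt) * [p*5.099734 + (1-p)*1.234410] = 3.010857


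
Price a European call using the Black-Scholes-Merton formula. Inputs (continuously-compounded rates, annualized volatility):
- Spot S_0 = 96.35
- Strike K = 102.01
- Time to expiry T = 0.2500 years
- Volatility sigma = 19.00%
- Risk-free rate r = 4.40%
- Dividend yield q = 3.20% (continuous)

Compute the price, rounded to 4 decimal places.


d1 = (ln(S/K) + (r - q + 0.5*sigma^2) * T) / (sigma * sqrt(T)) = -0.52179950
d2 = d1 - sigma * sqrt(T) = -0.61679950
exp(-rT) = 0.98906028; exp(-qT) = 0.99203191
C = S_0 * exp(-qT) * N(d1) - K * exp(-rT) * N(d2)
N(d1) = 0.30090497; N(d2) = 0.26868349
C = 96.3500 * 0.99203191 * 0.30090497 - 102.0100 * 0.98906028 * 0.26868349 = 1.6526

Answer: Price = 1.6526


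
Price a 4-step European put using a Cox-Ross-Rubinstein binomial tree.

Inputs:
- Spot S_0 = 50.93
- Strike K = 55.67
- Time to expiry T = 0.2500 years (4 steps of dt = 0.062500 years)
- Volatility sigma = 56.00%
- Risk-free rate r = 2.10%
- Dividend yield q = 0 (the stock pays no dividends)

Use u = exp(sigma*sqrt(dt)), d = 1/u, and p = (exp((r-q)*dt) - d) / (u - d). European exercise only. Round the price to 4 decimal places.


Answer: Price = V(0,0) = 8.6329

Derivation:
dt = T/N = 0.062500
u = exp(sigma*sqrt(dt)) = 1.150274; d = 1/u = 0.869358
p = (exp((r-q)*dt) - d) / (u - d) = 0.469732
Discount per step: exp(-r*dt) = 0.998688
Stock lattice S(k, i) with i counting down-moves:
  k=0: S(0,0) = 50.9300
  k=1: S(1,0) = 58.5834; S(1,1) = 44.2764
  k=2: S(2,0) = 67.3870; S(2,1) = 50.9300; S(2,2) = 38.4921
  k=3: S(3,0) = 77.5135; S(3,1) = 58.5834; S(3,2) = 44.2764; S(3,3) = 33.4634
  k=4: S(4,0) = 89.1618; S(4,1) = 67.3870; S(4,2) = 50.9300; S(4,3) = 38.4921; S(4,4) = 29.0917
Terminal payoffs V(N, i) = max(K - S_T, 0):
  V(4,0) = 0.000000; V(4,1) = 0.000000; V(4,2) = 4.740000; V(4,3) = 17.177934; V(4,4) = 26.578322
Backward induction: V(k, i) = exp(-r*dt) * [p * V(k+1, i) + (1-p) * V(k+1, i+1)].
  V(3,0) = exp(-r*dt) * [p*0.000000 + (1-p)*0.000000] = 0.000000
  V(3,1) = exp(-r*dt) * [p*0.000000 + (1-p)*4.740000] = 2.510172
  V(3,2) = exp(-r*dt) * [p*4.740000 + (1-p)*17.177934] = 11.320566
  V(3,3) = exp(-r*dt) * [p*17.177934 + (1-p)*26.578322] = 22.133587
  V(2,0) = exp(-r*dt) * [p*0.000000 + (1-p)*2.510172] = 1.329317
  V(2,1) = exp(-r*dt) * [p*2.510172 + (1-p)*11.320566] = 7.172619
  V(2,2) = exp(-r*dt) * [p*11.320566 + (1-p)*22.133587] = 17.031992
  V(1,0) = exp(-r*dt) * [p*1.329317 + (1-p)*7.172619] = 4.422023
  V(1,1) = exp(-r*dt) * [p*7.172619 + (1-p)*17.031992] = 12.384460
  V(0,0) = exp(-r*dt) * [p*4.422023 + (1-p)*12.384460] = 8.632908


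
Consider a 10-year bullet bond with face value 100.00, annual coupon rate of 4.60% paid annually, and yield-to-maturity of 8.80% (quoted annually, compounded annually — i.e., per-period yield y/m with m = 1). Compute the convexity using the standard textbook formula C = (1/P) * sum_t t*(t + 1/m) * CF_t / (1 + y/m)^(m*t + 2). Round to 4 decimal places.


Answer: Convexity = 67.3302

Derivation:
Coupon per period c = face * coupon_rate / m = 4.600000
Periods per year m = 1; per-period yield y/m = 0.088000
Number of cashflows N = 10
Cashflows (t years, CF_t, discount factor 1/(1+y/m)^(m*t), PV):
  t = 1.0000: CF_t = 4.600000, DF = 0.919118, PV = 4.227941
  t = 2.0000: CF_t = 4.600000, DF = 0.844777, PV = 3.885975
  t = 3.0000: CF_t = 4.600000, DF = 0.776450, PV = 3.571669
  t = 4.0000: CF_t = 4.600000, DF = 0.713649, PV = 3.282784
  t = 5.0000: CF_t = 4.600000, DF = 0.655927, PV = 3.017264
  t = 6.0000: CF_t = 4.600000, DF = 0.602874, PV = 2.773221
  t = 7.0000: CF_t = 4.600000, DF = 0.554112, PV = 2.548916
  t = 8.0000: CF_t = 4.600000, DF = 0.509294, PV = 2.342754
  t = 9.0000: CF_t = 4.600000, DF = 0.468101, PV = 2.153266
  t = 10.0000: CF_t = 104.600000, DF = 0.430240, PV = 45.003131
Price P = sum_t PV_t = 72.806921
Convexity numerator sum_t t*(t + 1/m) * CF_t / (1+y/m)^(m*t + 2):
  t = 1.0000: term = 7.143337
  t = 2.0000: term = 19.696701
  t = 3.0000: term = 36.207172
  t = 4.0000: term = 55.464417
  t = 5.0000: term = 76.467487
  t = 6.0000: term = 98.395664
  t = 7.0000: term = 120.582921
  t = 8.0000: term = 142.495574
  t = 9.0000: term = 163.712746
  t = 10.0000: term = 4181.938342
Convexity = (1/P) * sum = 4902.104361 / 72.806921 = 67.330197


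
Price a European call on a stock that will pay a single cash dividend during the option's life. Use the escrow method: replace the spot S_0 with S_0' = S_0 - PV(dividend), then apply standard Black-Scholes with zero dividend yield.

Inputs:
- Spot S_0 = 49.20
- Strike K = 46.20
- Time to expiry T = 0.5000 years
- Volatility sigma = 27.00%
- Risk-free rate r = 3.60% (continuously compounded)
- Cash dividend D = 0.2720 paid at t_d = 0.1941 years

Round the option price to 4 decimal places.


Answer: Price = 5.6381

Derivation:
PV(D) = D * exp(-r * t_d) = 0.2720 * 0.99303676 = 0.27010600
S_0' = S_0 - PV(D) = 49.2000 - 0.27010600 = 48.92989400
d1 = (ln(S_0'/K) + (r + sigma^2/2)*T) / (sigma*sqrt(T)) = 0.49043743
d2 = d1 - sigma*sqrt(T) = 0.29951860
exp(-rT) = 0.98216103
N(d1) = 0.68808780; N(d2) = 0.61772781
C = S_0' * N(d1) - K * exp(-rT) * N(d2) = 48.92989400 * 0.68808780 - 46.2000 * 0.98216103 * 0.61772781 = 5.6381


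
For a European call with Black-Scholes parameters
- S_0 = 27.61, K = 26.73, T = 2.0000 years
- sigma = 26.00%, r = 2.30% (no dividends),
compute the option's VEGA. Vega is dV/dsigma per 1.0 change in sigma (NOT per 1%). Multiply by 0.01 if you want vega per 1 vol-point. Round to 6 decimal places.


Answer: Vega = 14.396583

Derivation:
d1 = 0.3970445257; d2 = 0.0293489994
phi(d1) = 0.3687041526; exp(-qT) = 1.0000000000; exp(-rT) = 0.9550419622
Vega = S * exp(-qT) * phi(d1) * sqrt(T) = 27.6100 * 1.0000000000 * 0.3687041526 * 1.4142135624 = 14.396583


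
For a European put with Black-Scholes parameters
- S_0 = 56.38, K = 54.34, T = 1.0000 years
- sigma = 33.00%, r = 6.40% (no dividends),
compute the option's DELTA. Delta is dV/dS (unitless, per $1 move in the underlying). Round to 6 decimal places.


d1 = 0.4706178233; d2 = 0.1406178233
phi(d1) = 0.3571215421; exp(-qT) = 1.0000000000; exp(-rT) = 0.9380049995
N(-d1) = 0.3189568387
Delta = -exp(-qT) * N(-d1) = -1.0000000000 * 0.3189568387 = -0.318957

Answer: Delta = -0.318957


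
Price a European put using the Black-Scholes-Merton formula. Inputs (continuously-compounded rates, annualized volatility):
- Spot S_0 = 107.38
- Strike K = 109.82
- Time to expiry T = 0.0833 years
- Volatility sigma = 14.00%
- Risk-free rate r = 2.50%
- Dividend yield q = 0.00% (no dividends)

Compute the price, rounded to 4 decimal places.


Answer: Price = 3.0723

Derivation:
d1 = (ln(S/K) + (r - q + 0.5*sigma^2) * T) / (sigma * sqrt(T)) = -0.48432575
d2 = d1 - sigma * sqrt(T) = -0.52473218
exp(-rT) = 0.99791967; exp(-qT) = 1.00000000
P = K * exp(-rT) * N(-d2) - S_0 * exp(-qT) * N(-d1)
N(-d1) = 0.68592265; N(-d2) = 0.70011531
P = 109.8200 * 0.99791967 * 0.70011531 - 107.3800 * 1.00000000 * 0.68592265 = 3.0723


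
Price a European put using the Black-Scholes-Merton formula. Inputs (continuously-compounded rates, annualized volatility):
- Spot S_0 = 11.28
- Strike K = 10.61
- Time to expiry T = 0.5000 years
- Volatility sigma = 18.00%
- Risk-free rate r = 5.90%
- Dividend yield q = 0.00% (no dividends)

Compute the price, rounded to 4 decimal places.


Answer: Price = 0.1916

Derivation:
d1 = (ln(S/K) + (r - q + 0.5*sigma^2) * T) / (sigma * sqrt(T)) = 0.77651555
d2 = d1 - sigma * sqrt(T) = 0.64923633
exp(-rT) = 0.97093088; exp(-qT) = 1.00000000
P = K * exp(-rT) * N(-d2) - S_0 * exp(-qT) * N(-d1)
N(-d1) = 0.21872232; N(-d2) = 0.25809282
P = 10.6100 * 0.97093088 * 0.25809282 - 11.2800 * 1.00000000 * 0.21872232 = 0.1916


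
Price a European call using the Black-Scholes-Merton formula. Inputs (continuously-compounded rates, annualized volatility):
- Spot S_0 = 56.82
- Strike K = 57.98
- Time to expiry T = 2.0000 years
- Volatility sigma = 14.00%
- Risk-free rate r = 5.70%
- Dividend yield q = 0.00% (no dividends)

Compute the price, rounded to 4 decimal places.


d1 = (ln(S/K) + (r - q + 0.5*sigma^2) * T) / (sigma * sqrt(T)) = 0.57270726
d2 = d1 - sigma * sqrt(T) = 0.37471736
exp(-rT) = 0.89225796; exp(-qT) = 1.00000000
C = S_0 * exp(-qT) * N(d1) - K * exp(-rT) * N(d2)
N(d1) = 0.71657854; N(d2) = 0.64606466
C = 56.8200 * 1.00000000 * 0.71657854 - 57.9800 * 0.89225796 * 0.64606466 = 7.2931

Answer: Price = 7.2931


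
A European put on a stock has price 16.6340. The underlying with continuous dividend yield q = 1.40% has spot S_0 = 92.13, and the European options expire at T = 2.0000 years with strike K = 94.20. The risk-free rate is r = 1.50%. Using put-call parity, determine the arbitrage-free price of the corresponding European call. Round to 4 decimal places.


Answer: Call price = 14.8042

Derivation:
Put-call parity: C - P = S_0 * exp(-qT) - K * exp(-rT).
S_0 * exp(-qT) = 92.1300 * 0.97238837 = 89.58614023
K * exp(-rT) = 94.2000 * 0.97044553 = 91.41596926
C = P + S*exp(-qT) - K*exp(-rT)
C = 16.6340 + 89.58614023 - 91.41596926 = 14.8042


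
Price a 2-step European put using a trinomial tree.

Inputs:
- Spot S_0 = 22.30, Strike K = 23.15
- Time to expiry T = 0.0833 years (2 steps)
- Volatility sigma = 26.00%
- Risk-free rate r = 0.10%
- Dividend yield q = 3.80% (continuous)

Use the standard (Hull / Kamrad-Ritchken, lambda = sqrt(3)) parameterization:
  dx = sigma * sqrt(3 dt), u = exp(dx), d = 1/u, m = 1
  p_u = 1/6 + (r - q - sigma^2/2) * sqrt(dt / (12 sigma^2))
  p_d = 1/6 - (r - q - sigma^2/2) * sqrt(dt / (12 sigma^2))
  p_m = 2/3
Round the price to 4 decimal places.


dt = T/N = 0.041650; dx = sigma*sqrt(3*dt) = 0.091905
u = exp(dx) = 1.096261; d = 1/u = 0.912191
p_u = 0.150624, p_m = 0.666667, p_d = 0.182709
Discount per step: exp(-r*dt) = 0.999958
Stock lattice S(k, j) with j the centered position index:
  k=0: S(0,+0) = 22.3000
  k=1: S(1,-1) = 20.3419; S(1,+0) = 22.3000; S(1,+1) = 24.4466
  k=2: S(2,-2) = 18.5557; S(2,-1) = 20.3419; S(2,+0) = 22.3000; S(2,+1) = 24.4466; S(2,+2) = 26.7999
Terminal payoffs V(N, j) = max(K - S_T, 0):
  V(2,-2) = 4.594325; V(2,-1) = 2.808133; V(2,+0) = 0.850000; V(2,+1) = 0.000000; V(2,+2) = 0.000000
Backward induction: V(k, j) = exp(-r*dt) * [p_u * V(k+1, j+1) + p_m * V(k+1, j) + p_d * V(k+1, j-1)]
  V(1,-1) = exp(-r*dt) * [p_u*0.850000 + p_m*2.808133 + p_d*4.594325] = 2.839427
  V(1,+0) = exp(-r*dt) * [p_u*0.000000 + p_m*0.850000 + p_d*2.808133] = 1.079694
  V(1,+1) = exp(-r*dt) * [p_u*0.000000 + p_m*0.000000 + p_d*0.850000] = 0.155296
  V(0,+0) = exp(-r*dt) * [p_u*0.155296 + p_m*1.079694 + p_d*2.839427] = 1.261924

Answer: Price = V(0,0) = 1.2619


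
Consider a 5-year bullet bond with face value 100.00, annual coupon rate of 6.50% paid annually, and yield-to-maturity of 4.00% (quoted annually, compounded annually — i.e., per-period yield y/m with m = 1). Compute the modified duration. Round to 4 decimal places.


Answer: Modified duration = 4.2873

Derivation:
Coupon per period c = face * coupon_rate / m = 6.500000
Periods per year m = 1; per-period yield y/m = 0.040000
Number of cashflows N = 5
Cashflows (t years, CF_t, discount factor 1/(1+y/m)^(m*t), PV):
  t = 1.0000: CF_t = 6.500000, DF = 0.961538, PV = 6.250000
  t = 2.0000: CF_t = 6.500000, DF = 0.924556, PV = 6.009615
  t = 3.0000: CF_t = 6.500000, DF = 0.888996, PV = 5.778476
  t = 4.0000: CF_t = 6.500000, DF = 0.854804, PV = 5.556227
  t = 5.0000: CF_t = 106.500000, DF = 0.821927, PV = 87.535237
Price P = sum_t PV_t = 111.129556
First compute Macaulay numerator sum_t t * PV_t:
  t * PV_t at t = 1.0000: 6.250000
  t * PV_t at t = 2.0000: 12.019231
  t * PV_t at t = 3.0000: 17.335429
  t * PV_t at t = 4.0000: 22.224909
  t * PV_t at t = 5.0000: 437.676184
Macaulay duration D = 495.505753 / 111.129556 = 4.458812
Modified duration = D / (1 + y/m) = 4.458812 / (1 + 0.040000) = 4.287319


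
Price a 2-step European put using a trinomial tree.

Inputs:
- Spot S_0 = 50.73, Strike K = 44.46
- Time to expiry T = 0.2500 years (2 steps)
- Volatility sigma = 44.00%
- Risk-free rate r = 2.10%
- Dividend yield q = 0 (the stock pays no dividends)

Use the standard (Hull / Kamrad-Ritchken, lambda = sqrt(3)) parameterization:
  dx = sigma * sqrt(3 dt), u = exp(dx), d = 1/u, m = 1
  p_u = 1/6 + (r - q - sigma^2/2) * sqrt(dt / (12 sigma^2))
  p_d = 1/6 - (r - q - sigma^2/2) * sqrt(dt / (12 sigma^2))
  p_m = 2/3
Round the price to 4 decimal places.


dt = T/N = 0.125000; dx = sigma*sqrt(3*dt) = 0.269444
u = exp(dx) = 1.309236; d = 1/u = 0.763804
p_u = 0.149084, p_m = 0.666667, p_d = 0.184249
Discount per step: exp(-r*dt) = 0.997378
Stock lattice S(k, j) with j the centered position index:
  k=0: S(0,+0) = 50.7300
  k=1: S(1,-1) = 38.7478; S(1,+0) = 50.7300; S(1,+1) = 66.4175
  k=2: S(2,-2) = 29.5957; S(2,-1) = 38.7478; S(2,+0) = 50.7300; S(2,+1) = 66.4175; S(2,+2) = 86.9563
Terminal payoffs V(N, j) = max(K - S_T, 0):
  V(2,-2) = 14.864281; V(2,-1) = 5.712216; V(2,+0) = 0.000000; V(2,+1) = 0.000000; V(2,+2) = 0.000000
Backward induction: V(k, j) = exp(-r*dt) * [p_u * V(k+1, j+1) + p_m * V(k+1, j) + p_d * V(k+1, j-1)]
  V(1,-1) = exp(-r*dt) * [p_u*0.000000 + p_m*5.712216 + p_d*14.864281] = 6.529712
  V(1,+0) = exp(-r*dt) * [p_u*0.000000 + p_m*0.000000 + p_d*5.712216] = 1.049712
  V(1,+1) = exp(-r*dt) * [p_u*0.000000 + p_m*0.000000 + p_d*0.000000] = 0.000000
  V(0,+0) = exp(-r*dt) * [p_u*0.000000 + p_m*1.049712 + p_d*6.529712] = 1.897913

Answer: Price = V(0,0) = 1.8979
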